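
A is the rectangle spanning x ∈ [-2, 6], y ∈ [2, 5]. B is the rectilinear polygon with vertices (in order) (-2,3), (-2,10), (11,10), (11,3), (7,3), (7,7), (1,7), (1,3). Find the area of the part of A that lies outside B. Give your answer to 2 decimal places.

|A| = 24, |A∩B| = 6.
|A ∖ B| = |A| − |A∩B| = 24 − 6 = 18.00.

18.00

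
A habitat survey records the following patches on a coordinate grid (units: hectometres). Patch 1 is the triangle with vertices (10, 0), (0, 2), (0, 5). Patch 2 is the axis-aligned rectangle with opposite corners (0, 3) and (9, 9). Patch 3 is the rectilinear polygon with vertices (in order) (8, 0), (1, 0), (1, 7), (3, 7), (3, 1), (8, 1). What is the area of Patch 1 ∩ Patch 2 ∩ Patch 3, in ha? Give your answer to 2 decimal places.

The intersection is the polygon with vertices (3,3.5), (3,3), (1,3), (1,4.5).
By the shoelace formula its area is 2.00.

2.00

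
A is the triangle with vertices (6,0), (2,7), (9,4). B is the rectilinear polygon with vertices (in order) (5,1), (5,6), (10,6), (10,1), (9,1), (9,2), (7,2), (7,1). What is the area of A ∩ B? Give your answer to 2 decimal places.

11.73

The intersection is the polygon with vertices (5,1.75), (5,5.714), (9,4), (7.5,2), (7,2), (7,1.333), (6.75,1), (5.429,1).
By the shoelace formula its area is 11.73.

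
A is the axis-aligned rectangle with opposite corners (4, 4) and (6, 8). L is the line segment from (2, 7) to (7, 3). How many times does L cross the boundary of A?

The segment meets the boundary at (5.75,4), (4,5.4).

2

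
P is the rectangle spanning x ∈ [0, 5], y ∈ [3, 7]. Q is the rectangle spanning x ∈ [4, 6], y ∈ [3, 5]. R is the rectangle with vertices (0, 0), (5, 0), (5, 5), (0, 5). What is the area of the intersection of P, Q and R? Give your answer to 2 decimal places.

2.00

The intersection is the polygon with vertices (4,3), (4,5), (5,5), (5,3).
By the shoelace formula its area is 2.00.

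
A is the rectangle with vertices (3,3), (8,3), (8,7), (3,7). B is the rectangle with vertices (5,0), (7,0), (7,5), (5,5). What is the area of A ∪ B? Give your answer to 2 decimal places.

By inclusion–exclusion:
Individual areas: |A| = 20, |B| = 10.
|A∩B|: x∈[5,7], y∈[3,5] → 2·2 = 4.
|A ∪ B| = 30 − 4 = 26.00.

26.00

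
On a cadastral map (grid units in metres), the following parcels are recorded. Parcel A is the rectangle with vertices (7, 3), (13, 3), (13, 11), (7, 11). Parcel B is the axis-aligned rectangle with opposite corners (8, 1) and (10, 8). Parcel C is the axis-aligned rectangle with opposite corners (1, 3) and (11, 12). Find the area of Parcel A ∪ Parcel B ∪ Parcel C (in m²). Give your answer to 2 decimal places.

By inclusion–exclusion:
Individual areas: |Parcel A| = 48, |Parcel B| = 14, |Parcel C| = 90.
|Parcel A∩Parcel B|: x∈[8,10], y∈[3,8] → 2·5 = 10.
|Parcel A∩Parcel C|: x∈[7,11], y∈[3,11] → 4·8 = 32.
|Parcel B∩Parcel C|: x∈[8,10], y∈[3,8] → 2·5 = 10.
|Parcel A∩Parcel B∩Parcel C| = 10.
|Parcel A ∪ Parcel B ∪ Parcel C| = 152 − 52 + 10 = 110.00.

110.00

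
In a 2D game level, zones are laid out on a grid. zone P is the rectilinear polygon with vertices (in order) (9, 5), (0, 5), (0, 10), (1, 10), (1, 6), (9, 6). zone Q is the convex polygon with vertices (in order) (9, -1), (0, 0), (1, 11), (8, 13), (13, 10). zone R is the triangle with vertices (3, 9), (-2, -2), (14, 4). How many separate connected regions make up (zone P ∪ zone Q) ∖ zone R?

(zone P ∪ zone Q) ∖ zone R splits into 2 disjoint pieces (area 61.5654, area 12.1006).

2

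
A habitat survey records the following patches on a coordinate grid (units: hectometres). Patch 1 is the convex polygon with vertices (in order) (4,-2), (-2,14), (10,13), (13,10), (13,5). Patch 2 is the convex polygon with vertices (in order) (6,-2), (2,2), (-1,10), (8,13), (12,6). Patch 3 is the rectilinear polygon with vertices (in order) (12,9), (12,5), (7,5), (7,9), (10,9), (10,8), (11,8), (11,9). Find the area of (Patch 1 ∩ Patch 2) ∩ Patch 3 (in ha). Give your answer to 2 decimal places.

16.48

The region (Patch 1 ∩ Patch 2) ∩ Patch 3 is the polygon with vertices (12,6), (11.25,5), (7,5), (7,9), (10,9), (10,8), (10.857,8).
By the shoelace formula its area is 16.48.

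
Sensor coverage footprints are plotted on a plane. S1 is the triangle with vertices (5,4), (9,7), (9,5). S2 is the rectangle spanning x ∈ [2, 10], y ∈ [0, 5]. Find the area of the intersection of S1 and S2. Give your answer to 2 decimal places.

1.33

The intersection is the polygon with vertices (6.333,5), (9,5), (5,4).
By the shoelace formula its area is 1.33.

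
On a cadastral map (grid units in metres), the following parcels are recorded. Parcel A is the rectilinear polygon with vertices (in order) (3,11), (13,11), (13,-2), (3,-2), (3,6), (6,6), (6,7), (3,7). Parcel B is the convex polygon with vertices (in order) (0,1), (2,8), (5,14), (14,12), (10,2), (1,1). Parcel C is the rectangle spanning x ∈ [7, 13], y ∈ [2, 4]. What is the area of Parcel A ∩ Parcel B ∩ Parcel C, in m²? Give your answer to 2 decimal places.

6.80

The intersection is the polygon with vertices (10,2), (7,2), (7,4), (10.8,4).
By the shoelace formula its area is 6.80.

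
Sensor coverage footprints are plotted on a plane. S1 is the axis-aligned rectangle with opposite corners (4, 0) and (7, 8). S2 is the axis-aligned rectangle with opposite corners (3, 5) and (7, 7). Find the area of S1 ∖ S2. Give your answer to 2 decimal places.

|S1∩S2|: x∈[4,7], y∈[5,7] → 3·2 = 6.
|S1| = 24.
|S1 ∖ S2| = |S1| − |S1∩S2| = 24 − 6 = 18.00.

18.00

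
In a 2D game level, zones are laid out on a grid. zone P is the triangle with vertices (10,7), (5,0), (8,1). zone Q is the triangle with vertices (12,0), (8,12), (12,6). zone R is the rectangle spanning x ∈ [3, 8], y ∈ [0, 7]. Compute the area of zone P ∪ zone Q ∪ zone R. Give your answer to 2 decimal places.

50.17

By inclusion–exclusion:
Individual areas: |zone P| = 8, |zone Q| = 12, |zone R| = 35.
|zone P∩zone Q| = 0.0303.
|zone P∩zone R| = 4.8.
|zone Q∩zone R| = 0.
|zone P∩zone Q∩zone R| = 0.
|zone P ∪ zone Q ∪ zone R| = 55 − 4.8303 + 0 = 50.17.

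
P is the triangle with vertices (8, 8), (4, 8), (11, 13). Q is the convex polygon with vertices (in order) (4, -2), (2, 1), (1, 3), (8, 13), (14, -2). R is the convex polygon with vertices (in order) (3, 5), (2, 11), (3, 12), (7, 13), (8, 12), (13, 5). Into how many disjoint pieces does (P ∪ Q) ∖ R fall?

2

(P ∪ Q) ∖ R splits into 2 disjoint pieces (area 2.5972, area 73.0077).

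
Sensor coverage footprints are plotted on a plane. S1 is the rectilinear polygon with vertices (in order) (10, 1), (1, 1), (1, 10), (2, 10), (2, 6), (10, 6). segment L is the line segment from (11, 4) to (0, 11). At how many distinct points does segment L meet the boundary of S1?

4

The segment meets the boundary at (1.571,10), (2,9.727), (7.857,6), (10,4.636).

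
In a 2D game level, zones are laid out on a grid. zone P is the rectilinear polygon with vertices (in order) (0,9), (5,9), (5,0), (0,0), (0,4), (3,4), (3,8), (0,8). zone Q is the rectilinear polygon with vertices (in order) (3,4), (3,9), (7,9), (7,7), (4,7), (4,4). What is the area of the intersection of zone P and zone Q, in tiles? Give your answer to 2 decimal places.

The intersection is the polygon with vertices (5,9), (5,7), (4,7), (4,4), (3,4), (3,8), (3,9).
By the shoelace formula its area is 7.00.

7.00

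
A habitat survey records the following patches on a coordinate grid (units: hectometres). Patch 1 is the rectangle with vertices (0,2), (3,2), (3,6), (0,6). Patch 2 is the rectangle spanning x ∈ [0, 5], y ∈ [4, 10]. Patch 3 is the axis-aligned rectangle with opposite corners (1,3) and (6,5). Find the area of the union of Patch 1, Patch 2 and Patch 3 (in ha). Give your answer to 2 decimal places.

By inclusion–exclusion:
Individual areas: |Patch 1| = 12, |Patch 2| = 30, |Patch 3| = 10.
|Patch 1∩Patch 2|: x∈[0,3], y∈[4,6] → 3·2 = 6.
|Patch 1∩Patch 3|: x∈[1,3], y∈[3,5] → 2·2 = 4.
|Patch 2∩Patch 3|: x∈[1,5], y∈[4,5] → 4·1 = 4.
|Patch 1∩Patch 2∩Patch 3| = 2.
|Patch 1 ∪ Patch 2 ∪ Patch 3| = 52 − 14 + 2 = 40.00.

40.00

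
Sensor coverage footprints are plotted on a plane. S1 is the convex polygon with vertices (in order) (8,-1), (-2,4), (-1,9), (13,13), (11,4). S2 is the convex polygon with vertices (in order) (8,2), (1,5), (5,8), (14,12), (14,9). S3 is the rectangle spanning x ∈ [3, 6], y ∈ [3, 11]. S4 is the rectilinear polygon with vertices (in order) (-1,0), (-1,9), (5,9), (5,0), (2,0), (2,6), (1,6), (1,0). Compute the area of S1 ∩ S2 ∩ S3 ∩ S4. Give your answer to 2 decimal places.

7.07

The intersection is the polygon with vertices (3,6.5), (5,8), (5,3.286), (3,4.143).
By the shoelace formula its area is 7.07.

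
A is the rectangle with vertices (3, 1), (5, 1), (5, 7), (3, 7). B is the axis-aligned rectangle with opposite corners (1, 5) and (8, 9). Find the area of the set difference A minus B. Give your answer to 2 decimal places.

8.00

|A∩B|: x∈[3,5], y∈[5,7] → 2·2 = 4.
|A| = 12.
|A ∖ B| = |A| − |A∩B| = 12 − 4 = 8.00.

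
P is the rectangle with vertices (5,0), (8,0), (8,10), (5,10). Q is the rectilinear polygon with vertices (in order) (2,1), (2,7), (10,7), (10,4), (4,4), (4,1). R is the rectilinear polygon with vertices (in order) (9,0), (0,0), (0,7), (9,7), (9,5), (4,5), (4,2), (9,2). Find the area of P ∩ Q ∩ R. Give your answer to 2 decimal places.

The intersection is the polygon with vertices (5,7), (8,7), (8,5), (5,5).
By the shoelace formula its area is 6.00.

6.00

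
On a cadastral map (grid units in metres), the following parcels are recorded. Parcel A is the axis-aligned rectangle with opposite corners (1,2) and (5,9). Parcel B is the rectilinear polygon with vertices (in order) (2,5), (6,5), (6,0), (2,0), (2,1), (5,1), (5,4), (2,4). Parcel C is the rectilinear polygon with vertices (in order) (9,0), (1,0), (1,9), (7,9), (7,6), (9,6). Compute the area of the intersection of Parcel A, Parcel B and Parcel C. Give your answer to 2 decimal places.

3.00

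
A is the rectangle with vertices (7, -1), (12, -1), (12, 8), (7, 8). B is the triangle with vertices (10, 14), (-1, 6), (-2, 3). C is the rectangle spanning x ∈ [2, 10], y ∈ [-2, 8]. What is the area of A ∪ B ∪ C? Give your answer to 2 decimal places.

By inclusion–exclusion:
Individual areas: |A| = 45, |B| = 12.5, |C| = 80.
|A∩B| = 0.
|A∩C|: x∈[7,10], y∈[-1,8] → 3·9 = 27.
|B∩C| = 0.9697.
|A∩B∩C| = 0.
|A ∪ B ∪ C| = 137.5 − 27.9697 + 0 = 109.53.

109.53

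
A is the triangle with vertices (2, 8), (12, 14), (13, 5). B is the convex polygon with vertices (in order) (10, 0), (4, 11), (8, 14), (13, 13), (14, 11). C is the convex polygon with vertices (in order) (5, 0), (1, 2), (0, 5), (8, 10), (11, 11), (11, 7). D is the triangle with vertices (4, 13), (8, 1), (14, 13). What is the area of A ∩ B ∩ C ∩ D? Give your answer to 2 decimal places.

The intersection is the polygon with vertices (5.714,7.857), (5.517,8.448), (8,10), (11,11), (11,7), (9.989,5.821), (6.272,6.835).
By the shoelace formula its area is 18.70.

18.70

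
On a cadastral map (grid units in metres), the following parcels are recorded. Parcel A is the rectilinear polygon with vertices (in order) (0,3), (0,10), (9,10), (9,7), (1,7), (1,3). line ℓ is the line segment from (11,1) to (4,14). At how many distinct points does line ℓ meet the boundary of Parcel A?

The segment meets the boundary at (6.154,10), (7.769,7).

2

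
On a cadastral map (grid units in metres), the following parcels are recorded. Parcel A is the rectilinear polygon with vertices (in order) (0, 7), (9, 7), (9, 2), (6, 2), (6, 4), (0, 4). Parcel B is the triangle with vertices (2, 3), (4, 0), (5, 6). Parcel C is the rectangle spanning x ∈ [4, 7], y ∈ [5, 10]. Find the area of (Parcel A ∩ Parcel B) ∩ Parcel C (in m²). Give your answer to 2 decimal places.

The region (Parcel A ∩ Parcel B) ∩ Parcel C is the polygon with vertices (5,6), (4.833,5), (4,5).
By the shoelace formula its area is 0.42.

0.42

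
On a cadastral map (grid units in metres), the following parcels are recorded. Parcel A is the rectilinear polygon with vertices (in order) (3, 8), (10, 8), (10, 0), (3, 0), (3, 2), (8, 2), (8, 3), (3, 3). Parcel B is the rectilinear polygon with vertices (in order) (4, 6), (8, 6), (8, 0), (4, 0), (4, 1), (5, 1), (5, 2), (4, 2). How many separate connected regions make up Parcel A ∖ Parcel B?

Parcel A ∖ Parcel B splits into 2 disjoint pieces (area 29, area 3).

2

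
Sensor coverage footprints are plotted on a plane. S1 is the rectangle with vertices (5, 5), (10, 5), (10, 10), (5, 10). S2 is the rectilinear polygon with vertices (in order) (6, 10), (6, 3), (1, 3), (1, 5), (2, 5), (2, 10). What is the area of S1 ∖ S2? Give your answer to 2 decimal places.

|S1| = 25, |S1∩S2| = 5.
|S1 ∖ S2| = |S1| − |S1∩S2| = 25 − 5 = 20.00.

20.00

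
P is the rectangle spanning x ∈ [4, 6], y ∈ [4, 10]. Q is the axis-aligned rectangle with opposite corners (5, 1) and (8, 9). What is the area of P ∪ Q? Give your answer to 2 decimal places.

31.00

By inclusion–exclusion:
Individual areas: |P| = 12, |Q| = 24.
|P∩Q|: x∈[5,6], y∈[4,9] → 1·5 = 5.
|P ∪ Q| = 36 − 5 = 31.00.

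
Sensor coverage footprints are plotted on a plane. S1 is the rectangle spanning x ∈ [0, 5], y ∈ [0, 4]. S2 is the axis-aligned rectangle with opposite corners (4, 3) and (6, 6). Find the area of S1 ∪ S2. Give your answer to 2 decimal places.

25.00

By inclusion–exclusion:
Individual areas: |S1| = 20, |S2| = 6.
|S1∩S2|: x∈[4,5], y∈[3,4] → 1·1 = 1.
|S1 ∪ S2| = 26 − 1 = 25.00.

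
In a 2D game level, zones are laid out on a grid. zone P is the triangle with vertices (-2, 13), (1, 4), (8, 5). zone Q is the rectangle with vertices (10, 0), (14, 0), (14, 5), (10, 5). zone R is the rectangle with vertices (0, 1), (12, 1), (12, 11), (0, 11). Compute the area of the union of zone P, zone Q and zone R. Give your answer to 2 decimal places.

136.50

By inclusion–exclusion:
Individual areas: |zone P| = 33, |zone Q| = 20, |zone R| = 120.
|zone P∩zone Q| = 0.
|zone P∩zone R| = 28.5.
|zone Q∩zone R|: x∈[10,12], y∈[1,5] → 2·4 = 8.
|zone P∩zone Q∩zone R| = 0.
|zone P ∪ zone Q ∪ zone R| = 173 − 36.5 + 0 = 136.50.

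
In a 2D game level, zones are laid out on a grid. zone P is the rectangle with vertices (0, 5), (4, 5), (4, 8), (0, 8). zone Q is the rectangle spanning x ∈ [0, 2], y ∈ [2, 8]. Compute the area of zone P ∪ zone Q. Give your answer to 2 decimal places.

By inclusion–exclusion:
Individual areas: |zone P| = 12, |zone Q| = 12.
|zone P∩zone Q|: x∈[0,2], y∈[5,8] → 2·3 = 6.
|zone P ∪ zone Q| = 24 − 6 = 18.00.

18.00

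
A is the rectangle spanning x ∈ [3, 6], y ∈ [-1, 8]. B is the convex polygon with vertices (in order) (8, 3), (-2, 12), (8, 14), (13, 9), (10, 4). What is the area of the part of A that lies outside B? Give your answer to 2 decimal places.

21.45

|A| = 27, |A∩B| = 5.55.
|A ∖ B| = |A| − |A∩B| = 27 − 5.55 = 21.45.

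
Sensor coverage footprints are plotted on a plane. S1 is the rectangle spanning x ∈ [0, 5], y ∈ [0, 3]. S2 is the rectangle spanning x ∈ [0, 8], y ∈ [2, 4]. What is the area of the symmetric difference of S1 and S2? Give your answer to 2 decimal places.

21.00

|S1∩S2|: x∈[0,5], y∈[2,3] → 5·1 = 5.
|S1 △ S2| = |S1| + |S2| − 2·|S1∩S2| = 15 + 16 − 10 = 21.00.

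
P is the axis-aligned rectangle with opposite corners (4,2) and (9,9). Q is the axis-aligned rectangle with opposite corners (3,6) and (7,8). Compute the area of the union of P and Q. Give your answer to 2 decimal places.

By inclusion–exclusion:
Individual areas: |P| = 35, |Q| = 8.
|P∩Q|: x∈[4,7], y∈[6,8] → 3·2 = 6.
|P ∪ Q| = 43 − 6 = 37.00.

37.00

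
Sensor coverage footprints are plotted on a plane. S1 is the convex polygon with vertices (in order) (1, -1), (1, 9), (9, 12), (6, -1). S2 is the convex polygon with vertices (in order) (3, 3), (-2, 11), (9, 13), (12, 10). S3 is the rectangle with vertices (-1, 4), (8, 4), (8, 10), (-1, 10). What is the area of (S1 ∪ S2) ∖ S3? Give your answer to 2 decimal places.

60.41

|S1 ∪ S2| = 105.3406.
|(S1 ∪ S2) ∩ S3| = 44.9338.
|(S1 ∪ S2) ∖ S3| = 105.3406 − 44.9338 = 60.41.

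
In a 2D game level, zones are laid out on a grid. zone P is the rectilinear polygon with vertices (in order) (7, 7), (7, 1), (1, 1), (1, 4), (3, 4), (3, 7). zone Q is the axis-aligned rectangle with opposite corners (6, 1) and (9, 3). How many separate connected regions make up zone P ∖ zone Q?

1

zone P ∖ zone Q is a single connected region.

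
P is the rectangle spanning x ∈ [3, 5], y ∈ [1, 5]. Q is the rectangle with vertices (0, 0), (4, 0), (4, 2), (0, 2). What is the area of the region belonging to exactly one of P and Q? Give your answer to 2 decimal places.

|P∩Q|: x∈[3,4], y∈[1,2] → 1·1 = 1.
|P △ Q| = |P| + |Q| − 2·|P∩Q| = 8 + 8 − 2 = 14.00.

14.00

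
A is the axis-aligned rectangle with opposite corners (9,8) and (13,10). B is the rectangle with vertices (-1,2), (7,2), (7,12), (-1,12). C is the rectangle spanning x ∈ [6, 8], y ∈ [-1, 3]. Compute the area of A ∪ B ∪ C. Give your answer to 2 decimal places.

By inclusion–exclusion:
Individual areas: |A| = 8, |B| = 80, |C| = 8.
|A∩B| = 0 (no overlap).
|A∩C| = 0 (no overlap).
|B∩C|: x∈[6,7], y∈[2,3] → 1·1 = 1.
|A∩B∩C| = 0.
|A ∪ B ∪ C| = 96 − 1 + 0 = 95.00.

95.00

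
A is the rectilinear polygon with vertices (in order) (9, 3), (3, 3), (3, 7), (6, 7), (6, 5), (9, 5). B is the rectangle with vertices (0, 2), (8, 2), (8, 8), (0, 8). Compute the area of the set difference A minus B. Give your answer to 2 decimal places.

|A| = 18, |A∩B| = 16.
|A ∖ B| = |A| − |A∩B| = 18 − 16 = 2.00.

2.00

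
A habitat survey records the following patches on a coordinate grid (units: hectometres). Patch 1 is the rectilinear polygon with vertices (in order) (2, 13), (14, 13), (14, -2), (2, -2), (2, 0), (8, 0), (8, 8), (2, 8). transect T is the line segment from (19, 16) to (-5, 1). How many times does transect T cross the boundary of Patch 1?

2

The segment meets the boundary at (6.2,8), (14,12.875).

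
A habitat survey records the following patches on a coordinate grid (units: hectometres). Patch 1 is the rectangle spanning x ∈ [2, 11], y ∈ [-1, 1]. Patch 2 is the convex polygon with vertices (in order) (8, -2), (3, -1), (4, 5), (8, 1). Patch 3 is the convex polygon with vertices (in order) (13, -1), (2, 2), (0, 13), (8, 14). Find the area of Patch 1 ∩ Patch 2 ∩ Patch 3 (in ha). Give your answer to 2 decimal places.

0.74

The intersection is the polygon with vertices (8,0.364), (5.667,1), (8,1).
By the shoelace formula its area is 0.74.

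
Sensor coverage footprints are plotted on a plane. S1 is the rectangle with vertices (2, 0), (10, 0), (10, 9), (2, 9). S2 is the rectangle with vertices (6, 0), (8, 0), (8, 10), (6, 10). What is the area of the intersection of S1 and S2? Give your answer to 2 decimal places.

18.00

|S1∩S2|: x∈[6,8], y∈[0,9] → 2·9 = 18.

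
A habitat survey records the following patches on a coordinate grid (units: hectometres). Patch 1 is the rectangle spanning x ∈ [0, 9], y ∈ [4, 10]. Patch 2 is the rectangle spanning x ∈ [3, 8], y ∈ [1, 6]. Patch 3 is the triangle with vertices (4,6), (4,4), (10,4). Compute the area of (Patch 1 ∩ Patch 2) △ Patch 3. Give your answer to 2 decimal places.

5.33

|Patch 1 ∩ Patch 2| = 10.
|(Patch 1 ∩ Patch 2) ∩ Patch 3| = 5.3333.
|(Patch 1 ∩ Patch 2) △ Patch 3| = 10 + 6 − 10.6667 = 5.33.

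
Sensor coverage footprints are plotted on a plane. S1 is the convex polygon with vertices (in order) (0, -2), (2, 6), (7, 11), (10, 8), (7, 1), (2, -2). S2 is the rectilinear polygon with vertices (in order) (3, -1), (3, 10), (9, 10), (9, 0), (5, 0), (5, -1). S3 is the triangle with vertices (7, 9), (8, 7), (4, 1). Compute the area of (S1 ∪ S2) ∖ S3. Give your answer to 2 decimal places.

|S1 ∪ S2| = 81.0333.
|(S1 ∪ S2) ∩ S3| = 7.
|(S1 ∪ S2) ∖ S3| = 81.0333 − 7 = 74.03.

74.03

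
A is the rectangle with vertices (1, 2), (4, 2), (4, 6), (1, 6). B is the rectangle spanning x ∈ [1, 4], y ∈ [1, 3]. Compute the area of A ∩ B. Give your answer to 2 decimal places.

3.00

|A∩B|: x∈[1,4], y∈[2,3] → 3·1 = 3.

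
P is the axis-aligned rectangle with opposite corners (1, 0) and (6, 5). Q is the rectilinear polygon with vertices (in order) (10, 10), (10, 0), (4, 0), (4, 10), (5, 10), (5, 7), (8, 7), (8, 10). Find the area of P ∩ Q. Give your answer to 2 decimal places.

The intersection is the polygon with vertices (6,5), (6,0), (4,0), (4,5).
By the shoelace formula its area is 10.00.

10.00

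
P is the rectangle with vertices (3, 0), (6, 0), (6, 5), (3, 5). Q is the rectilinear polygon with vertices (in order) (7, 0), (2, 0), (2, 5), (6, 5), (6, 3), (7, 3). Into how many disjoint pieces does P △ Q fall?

2

P △ Q splits into 2 disjoint pieces (area 3, area 5).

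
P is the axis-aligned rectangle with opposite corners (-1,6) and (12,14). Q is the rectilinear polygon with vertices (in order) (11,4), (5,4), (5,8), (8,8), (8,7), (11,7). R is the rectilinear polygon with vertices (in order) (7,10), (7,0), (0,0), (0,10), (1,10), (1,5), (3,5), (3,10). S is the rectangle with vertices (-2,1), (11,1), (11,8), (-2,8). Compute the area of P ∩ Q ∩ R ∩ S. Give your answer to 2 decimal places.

4.00

The intersection is the polygon with vertices (7,8), (7,6), (5,6), (5,8).
By the shoelace formula its area is 4.00.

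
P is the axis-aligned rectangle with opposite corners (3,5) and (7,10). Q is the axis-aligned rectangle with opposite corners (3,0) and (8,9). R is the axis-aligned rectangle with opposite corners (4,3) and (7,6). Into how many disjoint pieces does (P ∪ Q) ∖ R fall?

1

(P ∪ Q) ∖ R is a single connected region.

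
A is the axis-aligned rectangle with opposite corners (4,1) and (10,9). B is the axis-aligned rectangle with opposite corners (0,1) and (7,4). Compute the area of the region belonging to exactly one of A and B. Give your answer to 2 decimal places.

51.00

|A∩B|: x∈[4,7], y∈[1,4] → 3·3 = 9.
|A △ B| = |A| + |B| − 2·|A∩B| = 48 + 21 − 18 = 51.00.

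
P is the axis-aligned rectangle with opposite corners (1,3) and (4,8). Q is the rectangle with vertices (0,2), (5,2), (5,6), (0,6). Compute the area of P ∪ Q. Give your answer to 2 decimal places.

By inclusion–exclusion:
Individual areas: |P| = 15, |Q| = 20.
|P∩Q|: x∈[1,4], y∈[3,6] → 3·3 = 9.
|P ∪ Q| = 35 − 9 = 26.00.

26.00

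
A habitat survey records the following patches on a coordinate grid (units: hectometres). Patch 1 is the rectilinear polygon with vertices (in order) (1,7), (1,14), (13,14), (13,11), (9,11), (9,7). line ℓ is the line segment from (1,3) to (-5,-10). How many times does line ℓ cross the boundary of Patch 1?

The segment lies entirely outside Patch 1 and never meets its boundary.

0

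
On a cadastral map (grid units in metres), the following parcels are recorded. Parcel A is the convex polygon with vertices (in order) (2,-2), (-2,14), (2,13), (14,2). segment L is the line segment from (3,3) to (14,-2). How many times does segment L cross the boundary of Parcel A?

1

The segment meets the boundary at (8.923,0.308).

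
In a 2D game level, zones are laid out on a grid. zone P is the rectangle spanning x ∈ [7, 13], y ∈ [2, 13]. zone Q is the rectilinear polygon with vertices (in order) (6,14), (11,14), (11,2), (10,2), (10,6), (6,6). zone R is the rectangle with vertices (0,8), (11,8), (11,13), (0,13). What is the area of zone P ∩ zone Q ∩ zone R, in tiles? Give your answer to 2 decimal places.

The intersection is the polygon with vertices (11,13), (11,8), (7,8), (7,13).
By the shoelace formula its area is 20.00.

20.00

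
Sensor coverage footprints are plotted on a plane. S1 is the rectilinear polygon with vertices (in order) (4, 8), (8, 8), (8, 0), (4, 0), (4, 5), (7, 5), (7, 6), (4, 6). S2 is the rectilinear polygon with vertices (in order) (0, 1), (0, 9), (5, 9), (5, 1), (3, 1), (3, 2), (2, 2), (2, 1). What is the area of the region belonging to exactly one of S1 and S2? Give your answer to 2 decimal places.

|S1| = 29, |S2| = 39, |S1∩S2| = 6.
|S1 △ S2| = |S1| + |S2| − 2·|S1∩S2| = 29 + 39 − 12 = 56.00.

56.00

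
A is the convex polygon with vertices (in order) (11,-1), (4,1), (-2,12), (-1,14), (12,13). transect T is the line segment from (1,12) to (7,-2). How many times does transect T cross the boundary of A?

1

The segment meets the boundary at (5.953,0.442).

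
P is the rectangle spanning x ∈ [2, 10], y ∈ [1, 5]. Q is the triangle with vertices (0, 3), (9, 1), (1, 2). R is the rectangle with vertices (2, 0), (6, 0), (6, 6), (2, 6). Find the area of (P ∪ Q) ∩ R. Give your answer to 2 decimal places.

16.00

The region (P ∪ Q) ∩ R is the polygon with vertices (6,5), (6,1), (2,1), (2,1.875), (2,2.556), (2,5).
By the shoelace formula its area is 16.00.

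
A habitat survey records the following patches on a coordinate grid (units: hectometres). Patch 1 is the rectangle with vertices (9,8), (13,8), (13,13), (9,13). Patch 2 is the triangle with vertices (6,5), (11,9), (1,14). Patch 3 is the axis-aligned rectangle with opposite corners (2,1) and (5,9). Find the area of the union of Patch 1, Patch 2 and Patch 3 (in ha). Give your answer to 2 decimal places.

72.78

By inclusion–exclusion:
Individual areas: |Patch 1| = 20, |Patch 2| = 32.5, |Patch 3| = 24.
|Patch 1∩Patch 2| = 2.375.
|Patch 1∩Patch 3| = 0 (no overlap).
|Patch 2∩Patch 3| = 1.3444.
|Patch 1∩Patch 2∩Patch 3| = 0.
|Patch 1 ∪ Patch 2 ∪ Patch 3| = 76.5 − 3.7194 + 0 = 72.78.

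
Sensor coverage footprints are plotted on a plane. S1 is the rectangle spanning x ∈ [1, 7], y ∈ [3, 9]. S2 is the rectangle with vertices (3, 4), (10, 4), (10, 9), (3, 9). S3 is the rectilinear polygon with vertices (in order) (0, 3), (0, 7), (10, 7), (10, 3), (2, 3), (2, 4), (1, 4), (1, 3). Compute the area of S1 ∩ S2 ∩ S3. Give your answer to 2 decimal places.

12.00

The intersection is the polygon with vertices (3,4), (3,7), (7,7), (7,4).
By the shoelace formula its area is 12.00.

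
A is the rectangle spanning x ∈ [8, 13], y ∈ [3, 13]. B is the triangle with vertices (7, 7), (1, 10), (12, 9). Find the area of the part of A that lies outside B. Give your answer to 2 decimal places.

|A| = 50, |A∩B| = 3.9273.
|A ∖ B| = |A| − |A∩B| = 50 − 3.9273 = 46.07.

46.07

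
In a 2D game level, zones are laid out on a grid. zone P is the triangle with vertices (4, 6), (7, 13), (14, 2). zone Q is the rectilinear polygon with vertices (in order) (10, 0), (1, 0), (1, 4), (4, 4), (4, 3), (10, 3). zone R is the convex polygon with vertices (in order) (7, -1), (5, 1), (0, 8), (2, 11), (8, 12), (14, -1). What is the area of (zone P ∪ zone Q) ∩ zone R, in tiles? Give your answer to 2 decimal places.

52.00

|zone P ∪ zone Q| = 71.
|(zone P ∪ zone Q) ∩ zone R| = 52.00.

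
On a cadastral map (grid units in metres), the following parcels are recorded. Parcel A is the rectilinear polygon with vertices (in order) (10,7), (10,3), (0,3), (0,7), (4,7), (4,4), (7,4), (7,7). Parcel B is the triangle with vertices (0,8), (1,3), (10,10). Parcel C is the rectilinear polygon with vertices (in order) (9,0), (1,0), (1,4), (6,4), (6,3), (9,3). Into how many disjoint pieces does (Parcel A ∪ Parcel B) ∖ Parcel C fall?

2

(Parcel A ∪ Parcel B) ∖ Parcel C splits into 2 disjoint pieces (area 13, area 28.9).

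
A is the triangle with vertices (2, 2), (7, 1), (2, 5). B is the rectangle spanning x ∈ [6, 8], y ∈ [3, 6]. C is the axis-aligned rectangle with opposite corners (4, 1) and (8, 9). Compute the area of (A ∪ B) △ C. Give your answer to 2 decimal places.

28.10

|A ∪ B| = 13.5.
|(A ∪ B) ∩ C| = 8.7.
|(A ∪ B) △ C| = 13.5 + 32 − 17.4 = 28.10.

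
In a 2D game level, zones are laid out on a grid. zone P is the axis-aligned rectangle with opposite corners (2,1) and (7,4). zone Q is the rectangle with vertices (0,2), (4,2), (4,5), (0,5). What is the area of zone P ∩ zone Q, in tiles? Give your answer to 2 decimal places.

|zone P∩zone Q|: x∈[2,4], y∈[2,4] → 2·2 = 4.

4.00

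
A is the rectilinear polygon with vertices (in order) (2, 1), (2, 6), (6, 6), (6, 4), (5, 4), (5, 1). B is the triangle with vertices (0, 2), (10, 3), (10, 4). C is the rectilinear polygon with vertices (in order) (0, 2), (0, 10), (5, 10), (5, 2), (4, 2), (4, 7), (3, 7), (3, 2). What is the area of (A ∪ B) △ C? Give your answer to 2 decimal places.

|A ∪ B| = 20.95.
|(A ∪ B) ∩ C| = 8.2.
|(A ∪ B) △ C| = 20.95 + 35 − 16.4 = 39.55.

39.55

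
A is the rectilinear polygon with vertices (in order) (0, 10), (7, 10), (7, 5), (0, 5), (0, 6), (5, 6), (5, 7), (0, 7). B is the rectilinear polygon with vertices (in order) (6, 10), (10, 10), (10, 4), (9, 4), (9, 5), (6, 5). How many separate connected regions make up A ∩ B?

1

A ∩ B is a single connected region.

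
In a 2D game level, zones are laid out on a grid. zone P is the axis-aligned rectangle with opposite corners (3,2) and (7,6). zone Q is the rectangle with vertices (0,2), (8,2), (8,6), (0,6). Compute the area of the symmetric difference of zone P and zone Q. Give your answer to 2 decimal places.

16.00

|zone P∩zone Q|: x∈[3,7], y∈[2,6] → 4·4 = 16.
|zone P △ zone Q| = |zone P| + |zone Q| − 2·|zone P∩zone Q| = 16 + 32 − 32 = 16.00.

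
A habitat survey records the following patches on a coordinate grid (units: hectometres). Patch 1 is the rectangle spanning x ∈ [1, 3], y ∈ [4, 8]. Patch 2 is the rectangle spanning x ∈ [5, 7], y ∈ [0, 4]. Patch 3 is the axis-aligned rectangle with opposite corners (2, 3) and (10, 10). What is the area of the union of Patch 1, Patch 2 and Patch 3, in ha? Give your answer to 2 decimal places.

66.00

By inclusion–exclusion:
Individual areas: |Patch 1| = 8, |Patch 2| = 8, |Patch 3| = 56.
|Patch 1∩Patch 2| = 0 (no overlap).
|Patch 1∩Patch 3|: x∈[2,3], y∈[4,8] → 1·4 = 4.
|Patch 2∩Patch 3|: x∈[5,7], y∈[3,4] → 2·1 = 2.
|Patch 1∩Patch 2∩Patch 3| = 0.
|Patch 1 ∪ Patch 2 ∪ Patch 3| = 72 − 6 + 0 = 66.00.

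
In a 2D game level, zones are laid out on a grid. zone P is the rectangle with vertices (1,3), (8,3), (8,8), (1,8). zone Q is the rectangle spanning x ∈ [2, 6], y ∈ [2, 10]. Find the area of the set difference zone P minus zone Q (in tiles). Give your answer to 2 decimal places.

|zone P∩zone Q|: x∈[2,6], y∈[3,8] → 4·5 = 20.
|zone P| = 35.
|zone P ∖ zone Q| = |zone P| − |zone P∩zone Q| = 35 − 20 = 15.00.

15.00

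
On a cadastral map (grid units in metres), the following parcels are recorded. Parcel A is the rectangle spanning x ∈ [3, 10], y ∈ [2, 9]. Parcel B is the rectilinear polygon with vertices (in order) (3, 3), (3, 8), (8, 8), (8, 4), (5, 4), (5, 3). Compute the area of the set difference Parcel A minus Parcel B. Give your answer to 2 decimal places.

|Parcel A| = 49, |Parcel A∩Parcel B| = 22.
|Parcel A ∖ Parcel B| = |Parcel A| − |Parcel A∩Parcel B| = 49 − 22 = 27.00.

27.00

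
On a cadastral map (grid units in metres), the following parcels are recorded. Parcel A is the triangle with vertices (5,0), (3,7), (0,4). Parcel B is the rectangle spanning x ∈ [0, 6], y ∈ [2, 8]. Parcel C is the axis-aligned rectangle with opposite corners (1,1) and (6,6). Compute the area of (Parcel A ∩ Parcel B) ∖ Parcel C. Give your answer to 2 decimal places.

1.54

|Parcel A ∩ Parcel B| = 11.5714.
|(Parcel A ∩ Parcel B) ∩ Parcel C| = 10.0286.
|(Parcel A ∩ Parcel B) ∖ Parcel C| = 11.5714 − 10.0286 = 1.54.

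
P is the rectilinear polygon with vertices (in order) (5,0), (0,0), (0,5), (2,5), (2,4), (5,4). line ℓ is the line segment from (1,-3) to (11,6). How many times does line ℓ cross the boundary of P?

2

The segment meets the boundary at (5,0.6), (4.333,0).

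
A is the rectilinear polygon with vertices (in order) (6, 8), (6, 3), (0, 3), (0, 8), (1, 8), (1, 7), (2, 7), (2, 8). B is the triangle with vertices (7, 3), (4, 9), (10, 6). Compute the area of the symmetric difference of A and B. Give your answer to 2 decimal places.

38.00

|A| = 29, |B| = 13.5, |A∩B| = 2.25.
|A △ B| = |A| + |B| − 2·|A∩B| = 29 + 13.5 − 4.5 = 38.00.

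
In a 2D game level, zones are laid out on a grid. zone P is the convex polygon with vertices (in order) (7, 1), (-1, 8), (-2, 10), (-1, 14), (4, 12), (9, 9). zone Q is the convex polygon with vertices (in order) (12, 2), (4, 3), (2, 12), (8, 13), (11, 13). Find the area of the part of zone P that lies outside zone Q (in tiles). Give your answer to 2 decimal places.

|zone P| = 74.5, |zone P∩zone Q| = 42.6634.
|zone P ∖ zone Q| = |zone P| − |zone P∩zone Q| = 74.5 − 42.6634 = 31.84.

31.84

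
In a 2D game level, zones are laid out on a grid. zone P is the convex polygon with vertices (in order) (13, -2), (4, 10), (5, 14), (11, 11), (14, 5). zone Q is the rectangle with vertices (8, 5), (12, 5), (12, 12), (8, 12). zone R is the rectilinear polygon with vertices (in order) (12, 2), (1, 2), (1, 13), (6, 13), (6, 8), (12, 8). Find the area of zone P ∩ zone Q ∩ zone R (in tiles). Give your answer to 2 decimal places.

12.00

The intersection is the polygon with vertices (12,5), (8,5), (8,8), (12,8).
By the shoelace formula its area is 12.00.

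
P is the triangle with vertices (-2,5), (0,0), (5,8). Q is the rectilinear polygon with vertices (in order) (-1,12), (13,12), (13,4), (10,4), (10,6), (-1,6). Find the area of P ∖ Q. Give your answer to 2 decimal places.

17.08

|P| = 20.5, |P∩Q| = 3.4167.
|P ∖ Q| = |P| − |P∩Q| = 20.5 − 3.4167 = 17.08.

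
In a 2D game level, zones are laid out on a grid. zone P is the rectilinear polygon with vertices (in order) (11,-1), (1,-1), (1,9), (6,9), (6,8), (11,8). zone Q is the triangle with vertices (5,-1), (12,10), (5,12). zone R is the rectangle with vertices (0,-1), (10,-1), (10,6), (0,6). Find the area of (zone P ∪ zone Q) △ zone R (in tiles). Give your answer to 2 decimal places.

|zone P ∪ zone Q| = 113.7273.
|(zone P ∪ zone Q) ∩ zone R| = 63.
|(zone P ∪ zone Q) △ zone R| = 113.7273 + 70 − 126 = 57.73.

57.73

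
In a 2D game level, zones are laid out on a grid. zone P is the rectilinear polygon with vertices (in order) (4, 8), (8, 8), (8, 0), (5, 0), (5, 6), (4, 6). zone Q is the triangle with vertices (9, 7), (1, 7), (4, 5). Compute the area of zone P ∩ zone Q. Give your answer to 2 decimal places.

The intersection is the polygon with vertices (8,6.6), (5,5.4), (5,6), (4,6), (4,7), (8,7).
By the shoelace formula its area is 4.00.

4.00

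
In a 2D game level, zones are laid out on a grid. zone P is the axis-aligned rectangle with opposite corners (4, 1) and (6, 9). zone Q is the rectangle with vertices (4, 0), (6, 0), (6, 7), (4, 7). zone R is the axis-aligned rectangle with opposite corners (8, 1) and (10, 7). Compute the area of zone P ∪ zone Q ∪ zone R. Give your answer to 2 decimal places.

30.00

By inclusion–exclusion:
Individual areas: |zone P| = 16, |zone Q| = 14, |zone R| = 12.
|zone P∩zone Q|: x∈[4,6], y∈[1,7] → 2·6 = 12.
|zone P∩zone R| = 0 (no overlap).
|zone Q∩zone R| = 0 (no overlap).
|zone P∩zone Q∩zone R| = 0.
|zone P ∪ zone Q ∪ zone R| = 42 − 12 + 0 = 30.00.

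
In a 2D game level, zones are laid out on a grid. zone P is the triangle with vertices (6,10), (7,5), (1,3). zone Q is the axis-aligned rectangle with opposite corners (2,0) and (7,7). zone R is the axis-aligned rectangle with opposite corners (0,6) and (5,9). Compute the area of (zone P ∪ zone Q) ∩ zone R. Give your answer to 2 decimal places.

3.91

The region (zone P ∪ zone Q) ∩ zone R is the polygon with vertices (2,7), (3.857,7), (5,8.6), (5,6), (2,6).
By the shoelace formula its area is 3.91.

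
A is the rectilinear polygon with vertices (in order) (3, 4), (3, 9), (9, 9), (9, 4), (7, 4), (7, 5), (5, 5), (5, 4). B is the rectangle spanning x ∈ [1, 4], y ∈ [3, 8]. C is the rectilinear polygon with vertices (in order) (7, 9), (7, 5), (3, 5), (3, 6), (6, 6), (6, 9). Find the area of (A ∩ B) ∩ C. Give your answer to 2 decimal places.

The region (A ∩ B) ∩ C is the polygon with vertices (4,5), (3,5), (3,6), (4,6).
By the shoelace formula its area is 1.00.

1.00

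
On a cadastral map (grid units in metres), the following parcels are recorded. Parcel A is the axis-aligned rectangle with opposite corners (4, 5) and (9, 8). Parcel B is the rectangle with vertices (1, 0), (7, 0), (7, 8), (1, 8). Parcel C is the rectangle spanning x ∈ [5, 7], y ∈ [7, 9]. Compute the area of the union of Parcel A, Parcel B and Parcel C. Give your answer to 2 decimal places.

By inclusion–exclusion:
Individual areas: |Parcel A| = 15, |Parcel B| = 48, |Parcel C| = 4.
|Parcel A∩Parcel B|: x∈[4,7], y∈[5,8] → 3·3 = 9.
|Parcel A∩Parcel C|: x∈[5,7], y∈[7,8] → 2·1 = 2.
|Parcel B∩Parcel C|: x∈[5,7], y∈[7,8] → 2·1 = 2.
|Parcel A∩Parcel B∩Parcel C| = 2.
|Parcel A ∪ Parcel B ∪ Parcel C| = 67 − 13 + 2 = 56.00.

56.00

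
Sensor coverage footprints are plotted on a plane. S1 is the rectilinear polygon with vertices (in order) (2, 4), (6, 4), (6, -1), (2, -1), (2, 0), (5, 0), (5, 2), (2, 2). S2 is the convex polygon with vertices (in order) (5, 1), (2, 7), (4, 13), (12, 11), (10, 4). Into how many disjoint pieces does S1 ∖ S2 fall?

2

S1 ∖ S2 splits into 2 disjoint pieces (area 4, area 5.3).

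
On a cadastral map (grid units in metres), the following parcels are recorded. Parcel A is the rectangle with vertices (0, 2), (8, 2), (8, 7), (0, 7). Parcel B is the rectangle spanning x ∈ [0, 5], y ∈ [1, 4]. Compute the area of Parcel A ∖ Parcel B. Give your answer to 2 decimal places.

30.00

|Parcel A∩Parcel B|: x∈[0,5], y∈[2,4] → 5·2 = 10.
|Parcel A| = 40.
|Parcel A ∖ Parcel B| = |Parcel A| − |Parcel A∩Parcel B| = 40 − 10 = 30.00.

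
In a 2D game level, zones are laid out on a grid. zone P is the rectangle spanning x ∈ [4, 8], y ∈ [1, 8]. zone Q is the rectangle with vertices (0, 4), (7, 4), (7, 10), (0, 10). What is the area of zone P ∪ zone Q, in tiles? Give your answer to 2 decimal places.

58.00

By inclusion–exclusion:
Individual areas: |zone P| = 28, |zone Q| = 42.
|zone P∩zone Q|: x∈[4,7], y∈[4,8] → 3·4 = 12.
|zone P ∪ zone Q| = 70 − 12 = 58.00.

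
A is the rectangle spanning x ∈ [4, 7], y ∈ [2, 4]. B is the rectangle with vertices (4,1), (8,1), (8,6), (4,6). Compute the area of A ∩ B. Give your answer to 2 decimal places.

6.00

|A∩B|: x∈[4,7], y∈[2,4] → 3·2 = 6.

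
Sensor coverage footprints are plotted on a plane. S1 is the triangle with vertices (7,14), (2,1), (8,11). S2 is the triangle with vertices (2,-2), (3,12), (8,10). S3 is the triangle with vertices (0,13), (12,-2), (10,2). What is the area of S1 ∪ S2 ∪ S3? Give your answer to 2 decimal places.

By inclusion–exclusion:
Individual areas: |S1| = 14, |S2| = 36, |S3| = 9.
|S1∩S2| = 9.7521.
|S1∩S3| = 0.6276.
|S2∩S3| = 2.0851.
|S1∩S2∩S3| = 0.6276.
|S1 ∪ S2 ∪ S3| = 59 − 12.4648 + 0.6276 = 47.16.

47.16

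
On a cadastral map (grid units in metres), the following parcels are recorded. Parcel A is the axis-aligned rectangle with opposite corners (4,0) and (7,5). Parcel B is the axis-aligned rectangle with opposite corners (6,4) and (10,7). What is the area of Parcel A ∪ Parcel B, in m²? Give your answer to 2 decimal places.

26.00

By inclusion–exclusion:
Individual areas: |Parcel A| = 15, |Parcel B| = 12.
|Parcel A∩Parcel B|: x∈[6,7], y∈[4,5] → 1·1 = 1.
|Parcel A ∪ Parcel B| = 27 − 1 = 26.00.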